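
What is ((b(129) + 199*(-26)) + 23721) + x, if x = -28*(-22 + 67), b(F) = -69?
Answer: 17218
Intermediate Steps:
x = -1260 (x = -28*45 = -1260)
((b(129) + 199*(-26)) + 23721) + x = ((-69 + 199*(-26)) + 23721) - 1260 = ((-69 - 5174) + 23721) - 1260 = (-5243 + 23721) - 1260 = 18478 - 1260 = 17218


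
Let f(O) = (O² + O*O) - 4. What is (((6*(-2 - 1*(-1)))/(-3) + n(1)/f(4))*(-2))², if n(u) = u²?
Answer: 3249/196 ≈ 16.577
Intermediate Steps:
f(O) = -4 + 2*O² (f(O) = (O² + O²) - 4 = 2*O² - 4 = -4 + 2*O²)
(((6*(-2 - 1*(-1)))/(-3) + n(1)/f(4))*(-2))² = (((6*(-2 - 1*(-1)))/(-3) + 1²/(-4 + 2*4²))*(-2))² = (((6*(-2 + 1))*(-⅓) + 1/(-4 + 2*16))*(-2))² = (((6*(-1))*(-⅓) + 1/(-4 + 32))*(-2))² = ((-6*(-⅓) + 1/28)*(-2))² = ((2 + 1*(1/28))*(-2))² = ((2 + 1/28)*(-2))² = ((57/28)*(-2))² = (-57/14)² = 3249/196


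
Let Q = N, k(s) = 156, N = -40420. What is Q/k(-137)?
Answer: -10105/39 ≈ -259.10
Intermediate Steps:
Q = -40420
Q/k(-137) = -40420/156 = -40420*1/156 = -10105/39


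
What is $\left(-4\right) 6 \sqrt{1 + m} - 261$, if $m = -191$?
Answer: $-261 - 24 i \sqrt{190} \approx -261.0 - 330.82 i$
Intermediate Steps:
$\left(-4\right) 6 \sqrt{1 + m} - 261 = \left(-4\right) 6 \sqrt{1 - 191} - 261 = - 24 \sqrt{-190} - 261 = - 24 i \sqrt{190} - 261 = -261 - 24 i \sqrt{190}$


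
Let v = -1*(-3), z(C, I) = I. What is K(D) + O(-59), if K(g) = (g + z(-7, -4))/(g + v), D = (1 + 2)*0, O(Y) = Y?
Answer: -181/3 ≈ -60.333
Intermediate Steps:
D = 0 (D = 3*0 = 0)
v = 3
K(g) = (-4 + g)/(3 + g) (K(g) = (g - 4)/(g + 3) = (-4 + g)/(3 + g))
K(D) + O(-59) = (-4 + 0)/(3 + 0) - 59 = -4/3 - 59 = -181/3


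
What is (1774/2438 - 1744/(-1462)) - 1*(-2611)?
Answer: 2328344744/891089 ≈ 2612.9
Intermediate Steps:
(1774/2438 - 1744/(-1462)) - 1*(-2611) = (1774*(1/2438) - 1744*(-1/1462)) + 2611 = (887/1219 + 872/731) + 2611 = 1711365/891089 + 2611 = 2328344744/891089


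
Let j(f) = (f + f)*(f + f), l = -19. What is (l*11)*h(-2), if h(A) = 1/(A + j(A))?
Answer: -209/14 ≈ -14.929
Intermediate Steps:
j(f) = 4*f**2 (j(f) = (2*f)*(2*f) = 4*f**2)
h(A) = 1/(A + 4*A**2)
(l*11)*h(-2) = (-19*11)*(1/((-2)*(1 + 4*(-2)))) = -(-209)/(2*(1 - 8)) = -(-209)/(2*(-7)) = -(-209)*(-1)/(2*7) = -209*1/14 = -209/14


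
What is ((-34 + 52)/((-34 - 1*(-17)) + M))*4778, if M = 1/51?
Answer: -2193102/433 ≈ -5064.9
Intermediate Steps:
M = 1/51 ≈ 0.019608
((-34 + 52)/((-34 - 1*(-17)) + M))*4778 = ((-34 + 52)/((-34 - 1*(-17)) + 1/51))*4778 = (18/((-34 + 17) + 1/51))*4778 = (18/(-17 + 1/51))*4778 = (18/(-866/51))*4778 = (18*(-51/866))*4778 = -459/433*4778 = -2193102/433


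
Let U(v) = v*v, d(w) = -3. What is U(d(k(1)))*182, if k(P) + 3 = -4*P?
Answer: 1638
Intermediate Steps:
k(P) = -3 - 4*P
U(v) = v**2
U(d(k(1)))*182 = (-3)**2*182 = 9*182 = 1638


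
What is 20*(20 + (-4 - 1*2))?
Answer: 280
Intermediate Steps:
20*(20 + (-4 - 1*2)) = 20*(20 + (-4 - 2)) = 20*(20 - 6) = 20*14 = 280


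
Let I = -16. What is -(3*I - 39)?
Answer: 87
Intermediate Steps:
-(3*I - 39) = -(3*(-16) - 39) = -(-48 - 39) = -1*(-87) = 87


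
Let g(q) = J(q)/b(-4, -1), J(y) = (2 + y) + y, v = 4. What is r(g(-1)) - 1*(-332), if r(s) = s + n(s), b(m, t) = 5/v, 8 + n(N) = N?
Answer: 324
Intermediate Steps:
n(N) = -8 + N
b(m, t) = 5/4
J(y) = 2 + 2*y
g(q) = 8/5 + 8*q/5 (g(q) = (2 + 2*q)/(5/4) = (2 + 2*q)*(⅘) = 8/5 + 8*q/5)
r(s) = -8 + 2*s (r(s) = s + (-8 + s) = -8 + 2*s)
r(g(-1)) - 1*(-332) = (-8 + 2*(8/5 + (8/5)*(-1))) - 1*(-332) = (-8 + 2*(8/5 - 8/5)) + 332 = (-8 + 2*0) + 332 = (-8 + 0) + 332 = -8 + 332 = 324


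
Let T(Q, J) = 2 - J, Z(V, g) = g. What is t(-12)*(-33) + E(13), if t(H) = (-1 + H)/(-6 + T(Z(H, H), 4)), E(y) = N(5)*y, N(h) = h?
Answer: 91/8 ≈ 11.375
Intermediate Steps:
E(y) = 5*y
t(H) = ⅛ - H/8 (t(H) = (-1 + H)/(-6 + (2 - 1*4)) = (-1 + H)/(-6 + (2 - 4)) = (-1 + H)/(-6 - 2) = (-1 + H)/(-8) = (-1 + H)*(-⅛) = ⅛ - H/8)
t(-12)*(-33) + E(13) = (⅛ - ⅛*(-12))*(-33) + 5*13 = (⅛ + 3/2)*(-33) + 65 = (13/8)*(-33) + 65 = -429/8 + 65 = 91/8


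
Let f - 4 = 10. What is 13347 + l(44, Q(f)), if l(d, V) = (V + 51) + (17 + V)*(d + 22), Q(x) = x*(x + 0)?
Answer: 27652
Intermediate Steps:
f = 14 (f = 4 + 10 = 14)
Q(x) = x**2 (Q(x) = x*x = x**2)
l(d, V) = 51 + V + (17 + V)*(22 + d) (l(d, V) = (51 + V) + (17 + V)*(22 + d) = 51 + V + (17 + V)*(22 + d))
13347 + l(44, Q(f)) = 13347 + (425 + 17*44 + 23*14**2 + 14**2*44) = 13347 + (425 + 748 + 23*196 + 196*44) = 13347 + (425 + 748 + 4508 + 8624) = 13347 + 14305 = 27652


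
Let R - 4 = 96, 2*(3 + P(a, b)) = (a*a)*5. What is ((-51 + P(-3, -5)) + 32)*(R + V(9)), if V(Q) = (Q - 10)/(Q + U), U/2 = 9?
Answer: 2699/54 ≈ 49.982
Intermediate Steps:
U = 18 (U = 2*9 = 18)
P(a, b) = -3 + 5*a²/2 (P(a, b) = -3 + ((a*a)*5)/2 = -3 + (a²*5)/2 = -3 + (5*a²)/2 = -3 + 5*a²/2)
R = 100 (R = 4 + 96 = 100)
V(Q) = (-10 + Q)/(18 + Q) (V(Q) = (Q - 10)/(Q + 18) = (-10 + Q)/(18 + Q))
((-51 + P(-3, -5)) + 32)*(R + V(9)) = ((-51 + (-3 + (5/2)*(-3)²)) + 32)*(100 + (-10 + 9)/(18 + 9)) = ((-51 + (-3 + (5/2)*9)) + 32)*(100 - 1/27) = ((-51 + (-3 + 45/2)) + 32)*(100 + (1/27)*(-1)) = ((-51 + 39/2) + 32)*(100 - 1/27) = (-63/2 + 32)*(2699/27) = (½)*(2699/27) = 2699/54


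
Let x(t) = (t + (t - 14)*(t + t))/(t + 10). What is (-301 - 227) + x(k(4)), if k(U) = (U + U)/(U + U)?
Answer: -5833/11 ≈ -530.27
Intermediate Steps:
k(U) = 1 (k(U) = (2*U)/((2*U)) = (2*U)*(1/(2*U)) = 1)
x(t) = (t + 2*t*(-14 + t))/(10 + t) (x(t) = (t + (-14 + t)*(2*t))/(10 + t) = (t + 2*t*(-14 + t))/(10 + t))
(-301 - 227) + x(k(4)) = (-301 - 227) + 1*(-27 + 2*1)/(10 + 1) = -528 + 1*(-27 + 2)/11 = -528 + 1*(1/11)*(-25) = -528 - 25/11 = -5833/11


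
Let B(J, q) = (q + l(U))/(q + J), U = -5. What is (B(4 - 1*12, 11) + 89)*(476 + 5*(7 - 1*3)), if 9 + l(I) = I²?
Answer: 48608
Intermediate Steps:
l(I) = -9 + I²
B(J, q) = (16 + q)/(J + q) (B(J, q) = (q + (-9 + (-5)²))/(q + J) = (q + (-9 + 25))/(J + q) = (q + 16)/(J + q) = (16 + q)/(J + q))
(B(4 - 1*12, 11) + 89)*(476 + 5*(7 - 1*3)) = ((16 + 11)/((4 - 1*12) + 11) + 89)*(476 + 5*(7 - 1*3)) = (27/((4 - 12) + 11) + 89)*(476 + 5*(7 - 3)) = (27/(-8 + 11) + 89)*(476 + 5*4) = (27/3 + 89)*(476 + 20) = ((⅓)*27 + 89)*496 = (9 + 89)*496 = 98*496 = 48608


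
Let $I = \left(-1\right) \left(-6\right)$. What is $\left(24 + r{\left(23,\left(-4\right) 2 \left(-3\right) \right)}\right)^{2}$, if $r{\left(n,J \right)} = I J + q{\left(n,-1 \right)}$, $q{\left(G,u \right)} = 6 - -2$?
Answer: $30976$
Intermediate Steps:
$q{\left(G,u \right)} = 8$ ($q{\left(G,u \right)} = 6 + 2 = 8$)
$I = 6$
$r{\left(n,J \right)} = 8 + 6 J$ ($r{\left(n,J \right)} = 6 J + 8 = 8 + 6 J$)
$\left(24 + r{\left(23,\left(-4\right) 2 \left(-3\right) \right)}\right)^{2} = \left(24 + \left(8 + 6 \left(-4\right) 2 \left(-3\right)\right)\right)^{2} = \left(24 + \left(8 + 6 \left(\left(-8\right) \left(-3\right)\right)\right)\right)^{2} = \left(24 + \left(8 + 6 \cdot 24\right)\right)^{2} = \left(24 + \left(8 + 144\right)\right)^{2} = \left(24 + 152\right)^{2} = 176^{2} = 30976$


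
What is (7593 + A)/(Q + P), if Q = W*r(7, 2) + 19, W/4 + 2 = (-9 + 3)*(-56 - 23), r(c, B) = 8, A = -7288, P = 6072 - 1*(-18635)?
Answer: 61/7966 ≈ 0.0076575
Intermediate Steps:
P = 24707 (P = 6072 + 18635 = 24707)
W = 1888 (W = -8 + 4*((-9 + 3)*(-56 - 23)) = -8 + 4*(-6*(-79)) = -8 + 4*474 = -8 + 1896 = 1888)
Q = 15123 (Q = 1888*8 + 19 = 15104 + 19 = 15123)
(7593 + A)/(Q + P) = (7593 - 7288)/(15123 + 24707) = 305/39830 = 305*(1/39830) = 61/7966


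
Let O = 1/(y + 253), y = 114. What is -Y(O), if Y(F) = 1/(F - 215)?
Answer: 367/78904 ≈ 0.0046512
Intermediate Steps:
O = 1/367 (O = 1/(114 + 253) = 1/367 ≈ 0.0027248)
Y(F) = 1/(-215 + F)
-Y(O) = -1/(-215 + 1/367) = -1/(-78904/367) = -1*(-367/78904) = 367/78904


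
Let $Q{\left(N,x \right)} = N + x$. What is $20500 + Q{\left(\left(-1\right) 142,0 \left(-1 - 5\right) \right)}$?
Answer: $20358$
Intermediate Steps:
$20500 + Q{\left(\left(-1\right) 142,0 \left(-1 - 5\right) \right)} = 20500 - \left(142 + 0 \left(-1 - 5\right)\right) = 20500 + \left(-142 + 0 \left(-6\right)\right) = 20500 + \left(-142 + 0\right) = 20500 - 142 = 20358$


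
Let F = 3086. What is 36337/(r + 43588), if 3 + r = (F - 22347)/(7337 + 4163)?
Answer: 59696500/71601177 ≈ 0.83374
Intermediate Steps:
r = -53761/11500 (r = -3 + (3086 - 22347)/(7337 + 4163) = -3 - 19261/11500 = -53761/11500 ≈ -4.6749)
36337/(r + 43588) = 36337/(-53761/11500 + 43588) = 36337/(501208239/11500) = 36337*(11500/501208239) = 59696500/71601177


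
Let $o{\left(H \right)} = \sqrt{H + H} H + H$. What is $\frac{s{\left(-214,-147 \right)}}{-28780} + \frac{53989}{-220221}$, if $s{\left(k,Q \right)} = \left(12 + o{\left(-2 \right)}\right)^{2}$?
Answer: $- \frac{393075496}{1584490095} + \frac{4 i}{1439} \approx -0.24808 + 0.0027797 i$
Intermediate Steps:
$o{\left(H \right)} = H + \sqrt{2} H^{\frac{3}{2}}$ ($o{\left(H \right)} = \sqrt{2 H} H + H = \sqrt{2} \sqrt{H} H + H = \sqrt{2} H^{\frac{3}{2}} + H = H + \sqrt{2} H^{\frac{3}{2}}$)
$s{\left(k,Q \right)} = \left(10 - 4 i\right)^{2}$ ($s{\left(k,Q \right)} = \left(12 - \left(2 - \sqrt{2} \left(-2\right)^{\frac{3}{2}}\right)\right)^{2} = \left(12 - \left(2 - \sqrt{2} \left(- 2 i \sqrt{2}\right)\right)\right)^{2} = \left(12 - \left(2 + 4 i\right)\right)^{2} = \left(10 - 4 i\right)^{2}$)
$\frac{s{\left(-214,-147 \right)}}{-28780} + \frac{53989}{-220221} = \frac{84 - 80 i}{-28780} + \frac{53989}{-220221} = \left(84 - 80 i\right) \left(- \frac{1}{28780}\right) + 53989 \left(- \frac{1}{220221}\right) = \left(- \frac{21}{7195} + \frac{4 i}{1439}\right) - \frac{53989}{220221} = - \frac{393075496}{1584490095} + \frac{4 i}{1439}$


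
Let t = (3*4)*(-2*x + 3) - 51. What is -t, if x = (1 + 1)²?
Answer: 111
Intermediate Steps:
x = 4 (x = 2² = 4)
t = -111 (t = (3*4)*(-2*4 + 3) - 51 = 12*(-8 + 3) - 51 = 12*(-5) - 51 = -60 - 51 = -111)
-t = -1*(-111) = 111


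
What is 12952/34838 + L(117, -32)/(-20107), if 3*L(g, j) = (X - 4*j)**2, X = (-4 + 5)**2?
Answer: 33589739/350243833 ≈ 0.095904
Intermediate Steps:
X = 1 (X = 1**2 = 1)
L(g, j) = (1 - 4*j)**2/3
12952/34838 + L(117, -32)/(-20107) = 12952/34838 + ((-1 + 4*(-32))**2/3)/(-20107) = 12952*(1/34838) + ((-1 - 128)**2/3)*(-1/20107) = 6476/17419 + ((1/3)*(-129)**2)*(-1/20107) = 6476/17419 + ((1/3)*16641)*(-1/20107) = 6476/17419 + 5547*(-1/20107) = 6476/17419 - 5547/20107 = 33589739/350243833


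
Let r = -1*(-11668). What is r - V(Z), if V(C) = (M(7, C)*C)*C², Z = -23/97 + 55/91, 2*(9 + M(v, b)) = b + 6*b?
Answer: 10119641164285108748/867270284561863 ≈ 11668.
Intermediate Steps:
M(v, b) = -9 + 7*b/2 (M(v, b) = -9 + (b + 6*b)/2 = -9 + (7*b)/2 = -9 + 7*b/2)
Z = 3242/8827 (Z = -23*1/97 + 55*(1/91) = -23/97 + 55/91 = 3242/8827 ≈ 0.36728)
r = 11668
V(C) = C³*(-9 + 7*C/2) (V(C) = ((-9 + 7*C/2)*C)*C² = (C*(-9 + 7*C/2))*C² = C³*(-9 + 7*C/2))
r - V(Z) = 11668 - (3242/8827)³*(-18 + 7*(3242/8827))/2 = 11668 - 34075248488*(-18 + 3242/1261)/(2*687763905283) = 11668 - 34075248488*(-19456)/(2*687763905283*1261) = 11668 - 1*(-331484017291264/867270284561863) = 11668 + 331484017291264/867270284561863 = 10119641164285108748/867270284561863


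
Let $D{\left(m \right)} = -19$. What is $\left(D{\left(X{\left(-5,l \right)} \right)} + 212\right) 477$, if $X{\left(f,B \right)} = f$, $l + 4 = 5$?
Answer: $92061$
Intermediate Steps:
$l = 1$ ($l = -4 + 5 = 1$)
$\left(D{\left(X{\left(-5,l \right)} \right)} + 212\right) 477 = \left(-19 + 212\right) 477 = 193 \cdot 477 = 92061$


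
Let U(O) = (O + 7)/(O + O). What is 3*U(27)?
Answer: 17/9 ≈ 1.8889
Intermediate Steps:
U(O) = (7 + O)/(2*O) (U(O) = (7 + O)/((2*O)) = (7 + O)*(1/(2*O)) = (7 + O)/(2*O))
3*U(27) = 3*((½)*(7 + 27)/27) = 3*((½)*(1/27)*34) = 3*(17/27) = 17/9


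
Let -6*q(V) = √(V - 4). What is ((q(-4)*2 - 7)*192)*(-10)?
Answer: 13440 + 1280*I*√2 ≈ 13440.0 + 1810.2*I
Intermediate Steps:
q(V) = -√(-4 + V)/6 (q(V) = -√(V - 4)/6 = -√(-4 + V)/6)
((q(-4)*2 - 7)*192)*(-10) = ((-√(-4 - 4)/6*2 - 7)*192)*(-10) = ((-I*√2/3*2 - 7)*192)*(-10) = ((-2*I*√2/3 - 7)*192)*(-10) = ((-7 - 2*I*√2/3)*192)*(-10) = (-1344 - 128*I*√2)*(-10) = 13440 + 1280*I*√2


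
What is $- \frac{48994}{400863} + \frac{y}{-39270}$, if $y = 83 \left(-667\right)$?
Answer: $\frac{6756060721}{5247296670} \approx 1.2875$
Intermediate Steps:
$y = -55361$
$- \frac{48994}{400863} + \frac{y}{-39270} = - \frac{48994}{400863} - \frac{55361}{-39270} = \left(-48994\right) \frac{1}{400863} - - \frac{55361}{39270} = - \frac{48994}{400863} + \frac{55361}{39270} = \frac{6756060721}{5247296670}$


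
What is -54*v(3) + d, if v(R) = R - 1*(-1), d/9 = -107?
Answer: -1179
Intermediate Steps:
d = -963 (d = 9*(-107) = -963)
v(R) = 1 + R (v(R) = R + 1 = 1 + R)
-54*v(3) + d = -54*(1 + 3) - 963 = -54*4 - 963 = -216 - 963 = -1179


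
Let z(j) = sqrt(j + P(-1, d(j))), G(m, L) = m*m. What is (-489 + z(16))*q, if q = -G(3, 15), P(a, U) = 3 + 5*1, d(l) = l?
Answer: 4401 - 18*sqrt(6) ≈ 4356.9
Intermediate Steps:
G(m, L) = m**2
P(a, U) = 8 (P(a, U) = 3 + 5 = 8)
z(j) = sqrt(8 + j) (z(j) = sqrt(j + 8) = sqrt(8 + j))
q = -9 (q = -1*3**2 = -1*9 = -9)
(-489 + z(16))*q = (-489 + sqrt(8 + 16))*(-9) = (-489 + sqrt(24))*(-9) = (-489 + 2*sqrt(6))*(-9) = 4401 - 18*sqrt(6)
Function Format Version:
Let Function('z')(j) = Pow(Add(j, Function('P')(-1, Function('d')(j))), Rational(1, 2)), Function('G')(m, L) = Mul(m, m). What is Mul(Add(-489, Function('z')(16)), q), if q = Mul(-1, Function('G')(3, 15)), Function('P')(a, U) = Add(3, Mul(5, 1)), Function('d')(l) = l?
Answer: Add(4401, Mul(-18, Pow(6, Rational(1, 2)))) ≈ 4356.9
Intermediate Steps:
Function('G')(m, L) = Pow(m, 2)
Function('P')(a, U) = 8 (Function('P')(a, U) = Add(3, 5) = 8)
Function('z')(j) = Pow(Add(8, j), Rational(1, 2)) (Function('z')(j) = Pow(Add(j, 8), Rational(1, 2)) = Pow(Add(8, j), Rational(1, 2)))
q = -9 (q = Mul(-1, Pow(3, 2)) = Mul(-1, 9) = -9)
Mul(Add(-489, Function('z')(16)), q) = Mul(Add(-489, Pow(Add(8, 16), Rational(1, 2))), -9) = Mul(Add(-489, Pow(24, Rational(1, 2))), -9) = Mul(Add(-489, Mul(2, Pow(6, Rational(1, 2)))), -9) = Add(4401, Mul(-18, Pow(6, Rational(1, 2))))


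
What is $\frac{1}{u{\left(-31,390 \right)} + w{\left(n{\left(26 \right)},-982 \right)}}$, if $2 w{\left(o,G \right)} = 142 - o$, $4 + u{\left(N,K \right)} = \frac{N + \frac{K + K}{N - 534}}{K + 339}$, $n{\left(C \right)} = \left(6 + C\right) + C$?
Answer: $\frac{82377}{3126667} \approx 0.026347$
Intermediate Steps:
$n{\left(C \right)} = 6 + 2 C$
$u{\left(N,K \right)} = -4 + \frac{N + \frac{2 K}{-534 + N}}{339 + K}$ ($u{\left(N,K \right)} = -4 + \frac{N + \frac{K + K}{N - 534}}{K + 339} = -4 + \frac{N + \frac{2 K}{-534 + N}}{339 + K}$)
$w{\left(o,G \right)} = 71 - \frac{o}{2}$ ($w{\left(o,G \right)} = \frac{142 - o}{2} = 71 - \frac{o}{2}$)
$\frac{1}{u{\left(-31,390 \right)} + w{\left(n{\left(26 \right)},-982 \right)}} = \frac{1}{\frac{724104 + \left(-31\right)^{2} - -58590 + 2138 \cdot 390 - 1560 \left(-31\right)}{-181026 - 208260 + 339 \left(-31\right) + 390 \left(-31\right)} + \left(71 - \frac{6 + 2 \cdot 26}{2}\right)} = \frac{1}{\frac{724104 + 961 + 58590 + 833820 + 48360}{-181026 - 208260 - 10509 - 12090} + \left(71 - \frac{6 + 52}{2}\right)} = \frac{1}{\frac{1}{-411885} \cdot 1665835 + \left(71 - 29\right)} = \frac{1}{\left(- \frac{1}{411885}\right) 1665835 + \left(71 - 29\right)} = \frac{1}{- \frac{333167}{82377} + 42} = \frac{1}{\frac{3126667}{82377}} = \frac{82377}{3126667}$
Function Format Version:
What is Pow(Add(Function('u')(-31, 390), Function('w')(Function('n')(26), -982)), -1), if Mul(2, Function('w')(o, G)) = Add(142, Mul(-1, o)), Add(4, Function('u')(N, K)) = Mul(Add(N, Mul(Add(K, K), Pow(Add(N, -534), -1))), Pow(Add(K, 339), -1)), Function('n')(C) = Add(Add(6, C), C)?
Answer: Rational(82377, 3126667) ≈ 0.026347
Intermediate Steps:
Function('n')(C) = Add(6, Mul(2, C))
Function('u')(N, K) = Add(-4, Mul(Pow(Add(339, K), -1), Add(N, Mul(2, K, Pow(Add(-534, N), -1))))) (Function('u')(N, K) = Add(-4, Mul(Add(N, Mul(Add(K, K), Pow(Add(N, -534), -1))), Pow(Add(K, 339), -1))) = Add(-4, Mul(Add(N, Mul(Mul(2, K), Pow(Add(-534, N), -1))), Pow(Add(339, K), -1))) = Add(-4, Mul(Add(N, Mul(2, K, Pow(Add(-534, N), -1))), Pow(Add(339, K), -1))) = Add(-4, Mul(Pow(Add(339, K), -1), Add(N, Mul(2, K, Pow(Add(-534, N), -1))))))
Function('w')(o, G) = Add(71, Mul(Rational(-1, 2), o)) (Function('w')(o, G) = Mul(Rational(1, 2), Add(142, Mul(-1, o))) = Add(71, Mul(Rational(-1, 2), o)))
Pow(Add(Function('u')(-31, 390), Function('w')(Function('n')(26), -982)), -1) = Pow(Add(Mul(Pow(Add(-181026, Mul(-534, 390), Mul(339, -31), Mul(390, -31)), -1), Add(724104, Pow(-31, 2), Mul(-1890, -31), Mul(2138, 390), Mul(-4, 390, -31))), Add(71, Mul(Rational(-1, 2), Add(6, Mul(2, 26))))), -1) = Pow(Add(Mul(Pow(Add(-181026, -208260, -10509, -12090), -1), Add(724104, 961, 58590, 833820, 48360)), Add(71, Mul(Rational(-1, 2), Add(6, 52)))), -1) = Pow(Add(Mul(Pow(-411885, -1), 1665835), Add(71, Mul(Rational(-1, 2), 58))), -1) = Pow(Add(Mul(Rational(-1, 411885), 1665835), Add(71, -29)), -1) = Pow(Add(Rational(-333167, 82377), 42), -1) = Pow(Rational(3126667, 82377), -1) = Rational(82377, 3126667)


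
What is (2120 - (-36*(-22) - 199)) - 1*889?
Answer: 638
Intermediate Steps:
(2120 - (-36*(-22) - 199)) - 1*889 = (2120 - (792 - 199)) - 889 = (2120 - 1*593) - 889 = (2120 - 593) - 889 = 1527 - 889 = 638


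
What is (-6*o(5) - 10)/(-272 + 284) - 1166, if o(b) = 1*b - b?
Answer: -7001/6 ≈ -1166.8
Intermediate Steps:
o(b) = 0 (o(b) = b - b = 0)
(-6*o(5) - 10)/(-272 + 284) - 1166 = (-6*0 - 10)/(-272 + 284) - 1166 = (0 - 10)/12 - 1166 = (1/12)*(-10) - 1166 = -5/6 - 1166 = -7001/6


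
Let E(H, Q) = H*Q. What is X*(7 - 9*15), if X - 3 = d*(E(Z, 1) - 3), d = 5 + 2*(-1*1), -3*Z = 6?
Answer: 1536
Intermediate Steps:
Z = -2 (Z = -⅓*6 = -2)
d = 3 (d = 5 + 2*(-1) = 5 - 2 = 3)
X = -12 (X = 3 + 3*(-2*1 - 3) = 3 + 3*(-2 - 3) = 3 + 3*(-5) = 3 - 15 = -12)
X*(7 - 9*15) = -12*(7 - 9*15) = -12*(7 - 135) = -12*(-128) = 1536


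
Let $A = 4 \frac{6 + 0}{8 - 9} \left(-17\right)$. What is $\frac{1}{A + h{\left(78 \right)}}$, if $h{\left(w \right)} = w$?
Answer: $\frac{1}{486} \approx 0.0020576$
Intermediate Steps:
$A = 408$ ($A = 4 \frac{6}{-1} \left(-17\right) = 4 \cdot 6 \left(-1\right) \left(-17\right) = 4 \left(-6\right) \left(-17\right) = \left(-24\right) \left(-17\right) = 408$)
$\frac{1}{A + h{\left(78 \right)}} = \frac{1}{408 + 78} = \frac{1}{486}$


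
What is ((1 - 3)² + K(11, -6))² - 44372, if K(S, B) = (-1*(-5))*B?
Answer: -43696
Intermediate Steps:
K(S, B) = 5*B
((1 - 3)² + K(11, -6))² - 44372 = ((1 - 3)² + 5*(-6))² - 44372 = ((-2)² - 30)² - 44372 = (4 - 30)² - 44372 = (-26)² - 44372 = 676 - 44372 = -43696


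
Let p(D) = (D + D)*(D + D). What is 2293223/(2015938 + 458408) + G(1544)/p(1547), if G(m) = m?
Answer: 784159574309/845946730902 ≈ 0.92696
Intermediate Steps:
p(D) = 4*D**2 (p(D) = (2*D)*(2*D) = 4*D**2)
2293223/(2015938 + 458408) + G(1544)/p(1547) = 2293223/(2015938 + 458408) + 1544/((4*1547**2)) = 2293223/2474346 + 1544/((4*2393209)) = 2293223*(1/2474346) + 1544/9572836 = 2293223/2474346 + 1544*(1/9572836) = 2293223/2474346 + 386/2393209 = 784159574309/845946730902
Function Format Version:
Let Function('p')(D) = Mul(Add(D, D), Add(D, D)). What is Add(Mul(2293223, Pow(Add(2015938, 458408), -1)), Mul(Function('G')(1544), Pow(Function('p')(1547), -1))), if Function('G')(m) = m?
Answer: Rational(784159574309, 845946730902) ≈ 0.92696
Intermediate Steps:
Function('p')(D) = Mul(4, Pow(D, 2)) (Function('p')(D) = Mul(Mul(2, D), Mul(2, D)) = Mul(4, Pow(D, 2)))
Add(Mul(2293223, Pow(Add(2015938, 458408), -1)), Mul(Function('G')(1544), Pow(Function('p')(1547), -1))) = Add(Mul(2293223, Pow(Add(2015938, 458408), -1)), Mul(1544, Pow(Mul(4, Pow(1547, 2)), -1))) = Add(Mul(2293223, Pow(2474346, -1)), Mul(1544, Pow(Mul(4, 2393209), -1))) = Add(Mul(2293223, Rational(1, 2474346)), Mul(1544, Pow(9572836, -1))) = Add(Rational(2293223, 2474346), Mul(1544, Rational(1, 9572836))) = Add(Rational(2293223, 2474346), Rational(386, 2393209)) = Rational(784159574309, 845946730902)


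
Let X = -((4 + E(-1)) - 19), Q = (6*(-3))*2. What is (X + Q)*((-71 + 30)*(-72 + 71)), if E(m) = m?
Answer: -820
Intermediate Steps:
Q = -36 (Q = -18*2 = -36)
X = 16 (X = -((4 - 1) - 19) = -(3 - 19) = -1*(-16) = 16)
(X + Q)*((-71 + 30)*(-72 + 71)) = (16 - 36)*((-71 + 30)*(-72 + 71)) = -(-820)*(-1) = -20*41 = -820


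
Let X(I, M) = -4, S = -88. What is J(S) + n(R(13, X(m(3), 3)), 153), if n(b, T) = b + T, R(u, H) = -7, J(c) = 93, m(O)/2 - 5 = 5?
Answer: 239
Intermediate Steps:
m(O) = 20 (m(O) = 10 + 2*5 = 10 + 10 = 20)
n(b, T) = T + b
J(S) + n(R(13, X(m(3), 3)), 153) = 93 + (153 - 7) = 93 + 146 = 239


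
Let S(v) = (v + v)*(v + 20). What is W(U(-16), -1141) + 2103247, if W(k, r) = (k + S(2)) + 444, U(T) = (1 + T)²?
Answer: 2104004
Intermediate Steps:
S(v) = 2*v*(20 + v) (S(v) = (2*v)*(20 + v) = 2*v*(20 + v))
W(k, r) = 532 + k (W(k, r) = (k + 2*2*(20 + 2)) + 444 = (k + 2*2*22) + 444 = (k + 88) + 444 = (88 + k) + 444 = 532 + k)
W(U(-16), -1141) + 2103247 = (532 + (1 - 16)²) + 2103247 = (532 + (-15)²) + 2103247 = (532 + 225) + 2103247 = 757 + 2103247 = 2104004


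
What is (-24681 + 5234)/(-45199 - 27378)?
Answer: 19447/72577 ≈ 0.26795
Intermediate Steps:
(-24681 + 5234)/(-45199 - 27378) = -19447/(-72577) = -19447*(-1/72577) = 19447/72577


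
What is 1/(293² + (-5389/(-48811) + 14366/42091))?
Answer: 293500543/25196860694182 ≈ 1.1648e-5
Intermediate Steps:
1/(293² + (-5389/(-48811) + 14366/42091)) = 1/(85849 + (-5389*(-1/48811) + 14366*(1/42091))) = 1/(85849 + (5389/48811 + 14366/42091)) = 1/(85849 + 132578175/293500543) = 1/(25196860694182/293500543) = 293500543/25196860694182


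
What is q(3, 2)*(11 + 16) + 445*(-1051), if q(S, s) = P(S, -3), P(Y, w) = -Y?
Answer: -467776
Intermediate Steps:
q(S, s) = -S
q(3, 2)*(11 + 16) + 445*(-1051) = (-1*3)*(11 + 16) + 445*(-1051) = -3*27 - 467695 = -81 - 467695 = -467776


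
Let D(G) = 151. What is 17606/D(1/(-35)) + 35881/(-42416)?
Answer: 741358065/6404816 ≈ 115.75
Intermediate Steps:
17606/D(1/(-35)) + 35881/(-42416) = 17606/151 + 35881/(-42416) = 17606*(1/151) + 35881*(-1/42416) = 17606/151 - 35881/42416 = 741358065/6404816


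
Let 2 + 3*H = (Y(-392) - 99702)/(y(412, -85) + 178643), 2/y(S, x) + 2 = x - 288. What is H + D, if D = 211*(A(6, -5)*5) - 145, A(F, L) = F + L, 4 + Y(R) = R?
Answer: 182714246794/200973369 ≈ 909.15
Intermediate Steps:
Y(R) = -4 + R
y(S, x) = 2/(-290 + x) (y(S, x) = 2/(-2 + (x - 288)) = 2/(-2 + (-288 + x)) = 2/(-290 + x))
D = 910 (D = 211*((6 - 5)*5) - 145 = 211*(1*5) - 145 = 211*5 - 145 = 1055 - 145 = 910)
H = -171518996/200973369 (H = -⅔ + (((-4 - 392) - 99702)/(2/(-290 - 85) + 178643))/3 = -⅔ + ((-396 - 99702)/(2/(-375) + 178643))/3 = -⅔ + (-100098/(2*(-1/375) + 178643))/3 = -⅔ + (-100098/(-2/375 + 178643))/3 = -⅔ + (-100098/66991123/375)/3 = -⅔ + (-100098*375/66991123)/3 = -⅔ + (⅓)*(-37536750/66991123) = -⅔ - 12512250/66991123 = -171518996/200973369 ≈ -0.85344)
H + D = -171518996/200973369 + 910 = 182714246794/200973369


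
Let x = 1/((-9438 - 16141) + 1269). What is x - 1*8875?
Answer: -215751251/24310 ≈ -8875.0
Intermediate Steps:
x = -1/24310 (x = 1/(-25579 + 1269) = 1/(-24310) = -1/24310 ≈ -4.1135e-5)
x - 1*8875 = -1/24310 - 1*8875 = -1/24310 - 8875 = -215751251/24310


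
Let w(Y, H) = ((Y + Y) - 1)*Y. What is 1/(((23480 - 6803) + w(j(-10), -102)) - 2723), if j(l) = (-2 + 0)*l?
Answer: 1/14734 ≈ 6.7870e-5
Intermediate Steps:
j(l) = -2*l
w(Y, H) = Y*(-1 + 2*Y) (w(Y, H) = (2*Y - 1)*Y = (-1 + 2*Y)*Y = Y*(-1 + 2*Y))
1/(((23480 - 6803) + w(j(-10), -102)) - 2723) = 1/(((23480 - 6803) + (-2*(-10))*(-1 + 2*(-2*(-10)))) - 2723) = 1/((16677 + 20*(-1 + 2*20)) - 2723) = 1/((16677 + 20*(-1 + 40)) - 2723) = 1/((16677 + 20*39) - 2723) = 1/((16677 + 780) - 2723) = 1/(17457 - 2723) = 1/14734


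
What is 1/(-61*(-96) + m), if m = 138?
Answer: 1/5994 ≈ 0.00016683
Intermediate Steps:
1/(-61*(-96) + m) = 1/(-61*(-96) + 138) = 1/(5856 + 138) = 1/5994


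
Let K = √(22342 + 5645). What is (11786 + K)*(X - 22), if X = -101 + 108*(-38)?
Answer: -49819422 - 4227*√27987 ≈ -5.0527e+7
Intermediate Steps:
K = √27987 ≈ 167.29
X = -4205 (X = -101 - 4104 = -4205)
(11786 + K)*(X - 22) = (11786 + √27987)*(-4205 - 22) = (11786 + √27987)*(-4227) = -49819422 - 4227*√27987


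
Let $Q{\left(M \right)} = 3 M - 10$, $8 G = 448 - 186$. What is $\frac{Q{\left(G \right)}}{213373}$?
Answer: $\frac{353}{853492} \approx 0.00041359$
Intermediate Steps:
$G = \frac{131}{4}$ ($G = \frac{448 - 186}{8} = \frac{1}{8} \cdot 262 = \frac{131}{4} \approx 32.75$)
$Q{\left(M \right)} = -10 + 3 M$
$\frac{Q{\left(G \right)}}{213373} = \frac{-10 + 3 \cdot \frac{131}{4}}{213373} = \left(-10 + \frac{393}{4}\right) \frac{1}{213373} = \frac{353}{4} \cdot \frac{1}{213373} = \frac{353}{853492}$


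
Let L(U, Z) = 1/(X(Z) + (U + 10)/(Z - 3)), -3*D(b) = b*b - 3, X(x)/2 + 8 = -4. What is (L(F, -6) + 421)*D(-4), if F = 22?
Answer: -1357187/744 ≈ -1824.2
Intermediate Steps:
X(x) = -24 (X(x) = -16 + 2*(-4) = -16 - 8 = -24)
D(b) = 1 - b²/3 (D(b) = -(b*b - 3)/3 = -(b² - 3)/3 = -(-3 + b²)/3 = 1 - b²/3)
L(U, Z) = 1/(-24 + (10 + U)/(-3 + Z)) (L(U, Z) = 1/(-24 + (U + 10)/(Z - 3)) = 1/(-24 + (10 + U)/(-3 + Z)))
(L(F, -6) + 421)*D(-4) = ((-3 - 6)/(82 + 22 - 24*(-6)) + 421)*(1 - ⅓*(-4)²) = (-9/(82 + 22 + 144) + 421)*(1 - ⅓*16) = (-9/248 + 421)*(1 - 16/3) = ((1/248)*(-9) + 421)*(-13/3) = (-9/248 + 421)*(-13/3) = (104399/248)*(-13/3) = -1357187/744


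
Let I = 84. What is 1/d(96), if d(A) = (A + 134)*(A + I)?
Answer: 1/41400 ≈ 2.4155e-5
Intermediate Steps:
d(A) = (84 + A)*(134 + A) (d(A) = (A + 134)*(A + 84) = (134 + A)*(84 + A) = (84 + A)*(134 + A))
1/d(96) = 1/(11256 + 96² + 218*96) = 1/(11256 + 9216 + 20928) = 1/41400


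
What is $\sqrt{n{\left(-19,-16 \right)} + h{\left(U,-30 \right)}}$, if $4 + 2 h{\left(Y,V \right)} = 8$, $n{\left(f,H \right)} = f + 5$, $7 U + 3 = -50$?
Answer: $2 i \sqrt{3} \approx 3.4641 i$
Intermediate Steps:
$U = - \frac{53}{7}$ ($U = - \frac{3}{7} + \frac{1}{7} \left(-50\right) = - \frac{3}{7} - \frac{50}{7} = - \frac{53}{7} \approx -7.5714$)
$n{\left(f,H \right)} = 5 + f$
$h{\left(Y,V \right)} = 2$ ($h{\left(Y,V \right)} = -2 + \frac{1}{2} \cdot 8 = -2 + 4 = 2$)
$\sqrt{n{\left(-19,-16 \right)} + h{\left(U,-30 \right)}} = \sqrt{\left(5 - 19\right) + 2} = \sqrt{-14 + 2} = \sqrt{-12} = 2 i \sqrt{3}$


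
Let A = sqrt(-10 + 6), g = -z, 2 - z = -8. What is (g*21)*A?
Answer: -420*I ≈ -420.0*I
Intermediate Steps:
z = 10 (z = 2 - 1*(-8) = 2 + 8 = 10)
g = -10 (g = -1*10 = -10)
A = 2*I (A = sqrt(-4) = 2*I ≈ 2.0*I)
(g*21)*A = (-10*21)*(2*I) = -420*I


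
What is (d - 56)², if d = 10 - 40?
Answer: 7396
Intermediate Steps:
d = -30
(d - 56)² = (-30 - 56)² = (-86)² = 7396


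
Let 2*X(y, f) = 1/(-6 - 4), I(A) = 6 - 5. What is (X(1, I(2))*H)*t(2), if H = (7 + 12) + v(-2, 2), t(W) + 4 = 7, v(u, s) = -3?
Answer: -12/5 ≈ -2.4000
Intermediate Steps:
I(A) = 1
X(y, f) = -1/20 (X(y, f) = 1/(2*(-6 - 4)) = (½)/(-10) = (½)*(-⅒) = -1/20)
t(W) = 3 (t(W) = -4 + 7 = 3)
H = 16 (H = (7 + 12) - 3 = 19 - 3 = 16)
(X(1, I(2))*H)*t(2) = -1/20*16*3 = -⅘*3 = -12/5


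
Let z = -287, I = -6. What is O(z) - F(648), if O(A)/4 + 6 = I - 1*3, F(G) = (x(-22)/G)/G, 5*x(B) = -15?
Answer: -8398079/139968 ≈ -60.000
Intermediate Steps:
x(B) = -3 (x(B) = (⅕)*(-15) = -3)
F(G) = -3/G² (F(G) = (-3/G)/G = -3/G²)
O(A) = -60 (O(A) = -24 + 4*(-6 - 1*3) = -24 + 4*(-6 - 3) = -24 + 4*(-9) = -24 - 36 = -60)
O(z) - F(648) = -60 - (-3)/648² = -60 - (-3)/419904 = -60 - 1*(-1/139968) = -60 + 1/139968 = -8398079/139968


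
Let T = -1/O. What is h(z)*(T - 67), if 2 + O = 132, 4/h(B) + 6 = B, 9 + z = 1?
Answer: 8711/455 ≈ 19.145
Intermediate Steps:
z = -8 (z = -9 + 1 = -8)
h(B) = 4/(-6 + B)
O = 130 (O = -2 + 132 = 130)
T = -1/130 ≈ -0.0076923
h(z)*(T - 67) = (4/(-6 - 8))*(-1/130 - 67) = (4/(-14))*(-8711/130) = (4*(-1/14))*(-8711/130) = -2/7*(-8711/130) = 8711/455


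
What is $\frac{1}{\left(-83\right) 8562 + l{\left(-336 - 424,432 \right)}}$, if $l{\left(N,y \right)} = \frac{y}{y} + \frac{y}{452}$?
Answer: $- \frac{113}{80302777} \approx -1.4072 \cdot 10^{-6}$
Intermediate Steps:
$l{\left(N,y \right)} = 1 + \frac{y}{452}$ ($l{\left(N,y \right)} = 1 + y \frac{1}{452} = 1 + \frac{y}{452}$)
$\frac{1}{\left(-83\right) 8562 + l{\left(-336 - 424,432 \right)}} = \frac{1}{\left(-83\right) 8562 + \left(1 + \frac{1}{452} \cdot 432\right)} = \frac{1}{-710646 + \left(1 + \frac{108}{113}\right)} = \frac{1}{-710646 + \frac{221}{113}} = \frac{1}{- \frac{80302777}{113}} = - \frac{113}{80302777}$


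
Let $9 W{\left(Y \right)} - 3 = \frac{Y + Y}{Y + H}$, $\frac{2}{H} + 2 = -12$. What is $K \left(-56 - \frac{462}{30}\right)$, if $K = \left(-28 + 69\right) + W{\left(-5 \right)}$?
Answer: $- \frac{800989}{270} \approx -2966.6$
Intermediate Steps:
$H = - \frac{1}{7}$ ($H = \frac{2}{-2 - 12} = \frac{2}{-14} = 2 \left(- \frac{1}{14}\right) = - \frac{1}{7} \approx -0.14286$)
$W{\left(Y \right)} = \frac{1}{3} + \frac{2 Y}{9 \left(- \frac{1}{7} + Y\right)}$ ($W{\left(Y \right)} = \frac{1}{3} + \frac{\left(Y + Y\right) \frac{1}{Y - \frac{1}{7}}}{9} = \frac{1}{3} + \frac{2 Y \frac{1}{- \frac{1}{7} + Y}}{9} = \frac{1}{3} + \frac{2 Y}{9 \left(- \frac{1}{7} + Y\right)}$)
$K = \frac{6731}{162}$ ($K = \left(-28 + 69\right) + \frac{-3 + 35 \left(-5\right)}{9 \left(-1 + 7 \left(-5\right)\right)} = 41 + \frac{-3 - 175}{9 \left(-1 - 35\right)} = 41 + \frac{1}{9} \frac{1}{-36} \left(-178\right) = 41 + \frac{1}{9} \left(- \frac{1}{36}\right) \left(-178\right) = 41 + \frac{89}{162} = \frac{6731}{162} \approx 41.549$)
$K \left(-56 - \frac{462}{30}\right) = \frac{6731 \left(-56 - \frac{462}{30}\right)}{162} = \frac{6731 \left(-56 - \frac{77}{5}\right)}{162} = \frac{6731}{162} \left(- \frac{357}{5}\right) = - \frac{800989}{270}$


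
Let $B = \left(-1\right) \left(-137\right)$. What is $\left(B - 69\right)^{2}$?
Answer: $4624$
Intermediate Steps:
$B = 137$
$\left(B - 69\right)^{2} = \left(137 - 69\right)^{2} = 68^{2} = 4624$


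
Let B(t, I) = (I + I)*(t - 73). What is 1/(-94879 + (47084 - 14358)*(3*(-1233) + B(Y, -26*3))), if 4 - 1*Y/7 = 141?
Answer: 1/5147475839 ≈ 1.9427e-10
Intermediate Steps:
Y = -959 (Y = 28 - 7*141 = 28 - 987 = -959)
B(t, I) = 2*I*(-73 + t) (B(t, I) = (2*I)*(-73 + t) = 2*I*(-73 + t))
1/(-94879 + (47084 - 14358)*(3*(-1233) + B(Y, -26*3))) = 1/(-94879 + (47084 - 14358)*(3*(-1233) + 2*(-26*3)*(-73 - 959))) = 1/(-94879 + 32726*(-3699 + 2*(-78)*(-1032))) = 1/(-94879 + 32726*(-3699 + 160992)) = 1/(-94879 + 32726*157293) = 1/(-94879 + 5147570718) = 1/5147475839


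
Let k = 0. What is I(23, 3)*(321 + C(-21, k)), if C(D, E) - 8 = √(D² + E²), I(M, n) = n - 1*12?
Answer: -3150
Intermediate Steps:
I(M, n) = -12 + n (I(M, n) = n - 12 = -12 + n)
C(D, E) = 8 + √(D² + E²)
I(23, 3)*(321 + C(-21, k)) = (-12 + 3)*(321 + (8 + √((-21)² + 0²))) = -9*(321 + (8 + √(441 + 0))) = -9*(321 + (8 + √441)) = -9*(321 + (8 + 21)) = -9*(321 + 29) = -9*350 = -3150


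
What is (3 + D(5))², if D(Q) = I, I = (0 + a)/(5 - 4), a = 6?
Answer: 81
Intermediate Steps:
I = 6 (I = (0 + 6)/(5 - 4) = 6/1 = 6*1 = 6)
D(Q) = 6
(3 + D(5))² = (3 + 6)² = 9² = 81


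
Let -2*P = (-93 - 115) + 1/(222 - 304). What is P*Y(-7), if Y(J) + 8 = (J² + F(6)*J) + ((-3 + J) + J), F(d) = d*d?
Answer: -972249/41 ≈ -23713.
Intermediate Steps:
F(d) = d²
P = 17057/164 (P = -((-93 - 115) + 1/(222 - 304))/2 = -(-208 + 1/(-82))/2 = -(-208 - 1/82)/2 = -½*(-17057/82) = 17057/164 ≈ 104.01)
Y(J) = -11 + J² + 38*J (Y(J) = -8 + ((J² + 6²*J) + ((-3 + J) + J)) = -8 + ((J² + 36*J) + (-3 + 2*J)) = -8 + (-3 + J² + 38*J) = -11 + J² + 38*J)
P*Y(-7) = 17057*(-11 + (-7)² + 38*(-7))/164 = 17057*(-11 + 49 - 266)/164 = (17057/164)*(-228) = -972249/41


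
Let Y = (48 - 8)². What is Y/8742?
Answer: 800/4371 ≈ 0.18302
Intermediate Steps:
Y = 1600 (Y = 40² = 1600)
Y/8742 = 1600/8742 = 1600*(1/8742) = 800/4371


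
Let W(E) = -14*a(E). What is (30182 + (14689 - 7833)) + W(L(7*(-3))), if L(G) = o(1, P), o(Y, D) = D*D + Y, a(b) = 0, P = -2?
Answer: 37038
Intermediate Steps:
o(Y, D) = Y + D**2 (o(Y, D) = D**2 + Y = Y + D**2)
L(G) = 5 (L(G) = 1 + (-2)**2 = 1 + 4 = 5)
W(E) = 0 (W(E) = -14*0 = 0)
(30182 + (14689 - 7833)) + W(L(7*(-3))) = (30182 + (14689 - 7833)) + 0 = (30182 + 6856) + 0 = 37038 + 0 = 37038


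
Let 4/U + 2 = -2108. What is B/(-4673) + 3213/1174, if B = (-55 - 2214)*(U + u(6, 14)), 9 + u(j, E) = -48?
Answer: -144353163227/5787837610 ≈ -24.941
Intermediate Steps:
U = -2/1055 (U = 4/(-2 - 2108) = 4/(-2110) = 4*(-1/2110) = -2/1055 ≈ -0.0018957)
u(j, E) = -57 (u(j, E) = -9 - 48 = -57)
B = 136450853/1055 (B = (-55 - 2214)*(-2/1055 - 57) = -2269*(-60137/1055) = 136450853/1055 ≈ 1.2934e+5)
B/(-4673) + 3213/1174 = (136450853/1055)/(-4673) + 3213/1174 = (136450853/1055)*(-1/4673) + 3213*(1/1174) = -136450853/4930015 + 3213/1174 = -144353163227/5787837610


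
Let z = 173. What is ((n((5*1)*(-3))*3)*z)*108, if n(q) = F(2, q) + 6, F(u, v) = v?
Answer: -504468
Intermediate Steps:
n(q) = 6 + q (n(q) = q + 6 = 6 + q)
((n((5*1)*(-3))*3)*z)*108 = (((6 + (5*1)*(-3))*3)*173)*108 = (((6 + 5*(-3))*3)*173)*108 = (((6 - 15)*3)*173)*108 = (-9*3*173)*108 = -27*173*108 = -4671*108 = -504468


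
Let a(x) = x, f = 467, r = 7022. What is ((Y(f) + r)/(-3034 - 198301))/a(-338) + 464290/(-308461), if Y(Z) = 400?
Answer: -15796608089579/10495575228515 ≈ -1.5051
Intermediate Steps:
((Y(f) + r)/(-3034 - 198301))/a(-338) + 464290/(-308461) = ((400 + 7022)/(-3034 - 198301))/(-338) + 464290/(-308461) = (7422/(-201335))*(-1/338) + 464290*(-1/308461) = (7422*(-1/201335))*(-1/338) - 464290/308461 = -7422/201335*(-1/338) - 464290/308461 = 3711/34025615 - 464290/308461 = -15796608089579/10495575228515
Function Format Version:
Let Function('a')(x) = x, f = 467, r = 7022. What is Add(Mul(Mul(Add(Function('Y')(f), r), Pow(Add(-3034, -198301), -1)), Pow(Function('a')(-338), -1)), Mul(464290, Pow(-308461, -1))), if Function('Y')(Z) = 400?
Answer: Rational(-15796608089579, 10495575228515) ≈ -1.5051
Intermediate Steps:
Add(Mul(Mul(Add(Function('Y')(f), r), Pow(Add(-3034, -198301), -1)), Pow(Function('a')(-338), -1)), Mul(464290, Pow(-308461, -1))) = Add(Mul(Mul(Add(400, 7022), Pow(Add(-3034, -198301), -1)), Pow(-338, -1)), Mul(464290, Pow(-308461, -1))) = Add(Mul(Mul(7422, Pow(-201335, -1)), Rational(-1, 338)), Mul(464290, Rational(-1, 308461))) = Add(Mul(Mul(7422, Rational(-1, 201335)), Rational(-1, 338)), Rational(-464290, 308461)) = Add(Mul(Rational(-7422, 201335), Rational(-1, 338)), Rational(-464290, 308461)) = Add(Rational(3711, 34025615), Rational(-464290, 308461)) = Rational(-15796608089579, 10495575228515)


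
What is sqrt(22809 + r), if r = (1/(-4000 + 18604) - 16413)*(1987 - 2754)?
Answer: sqrt(672439403982003)/7302 ≈ 3551.3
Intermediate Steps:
r = 183846410917/14604 (r = (1/14604 - 16413)*(-767) = -239695451/14604*(-767) = 183846410917/14604 ≈ 1.2589e+7)
sqrt(22809 + r) = sqrt(22809 + 183846410917/14604) = sqrt(184179513553/14604) = sqrt(672439403982003)/7302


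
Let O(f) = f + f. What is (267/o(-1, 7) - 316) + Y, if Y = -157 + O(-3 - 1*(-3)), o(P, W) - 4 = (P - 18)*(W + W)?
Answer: -124193/262 ≈ -474.02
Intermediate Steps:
o(P, W) = 4 + 2*W*(-18 + P) (o(P, W) = 4 + (P - 18)*(W + W) = 4 + (-18 + P)*(2*W) = 4 + 2*W*(-18 + P))
O(f) = 2*f
Y = -157 (Y = -157 + 2*(-3 - 1*(-3)) = -157 + 2*(-3 + 3) = -157 + 2*0 = -157 + 0 = -157)
(267/o(-1, 7) - 316) + Y = (267/(4 - 36*7 + 2*(-1)*7) - 316) - 157 = (267/(4 - 252 - 14) - 316) - 157 = (267/(-262) - 316) - 157 = (267*(-1/262) - 316) - 157 = (-267/262 - 316) - 157 = -83059/262 - 157 = -124193/262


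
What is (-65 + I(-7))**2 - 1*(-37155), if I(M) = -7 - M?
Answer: 41380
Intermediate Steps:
(-65 + I(-7))**2 - 1*(-37155) = (-65 + (-7 - 1*(-7)))**2 - 1*(-37155) = (-65 + (-7 + 7))**2 + 37155 = (-65 + 0)**2 + 37155 = (-65)**2 + 37155 = 4225 + 37155 = 41380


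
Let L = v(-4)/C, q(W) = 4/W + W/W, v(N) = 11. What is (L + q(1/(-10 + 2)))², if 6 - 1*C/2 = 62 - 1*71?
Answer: 844561/900 ≈ 938.40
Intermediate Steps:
C = 30 (C = 12 - 2*(62 - 1*71) = 12 - 2*(62 - 71) = 12 - 2*(-9) = 12 + 18 = 30)
q(W) = 1 + 4/W (q(W) = 4/W + 1 = 1 + 4/W)
L = 11/30 ≈ 0.36667
(L + q(1/(-10 + 2)))² = (11/30 + (4 + 1/(-10 + 2))/(1/(-10 + 2)))² = (11/30 + (4 + 1/(-8))/(1/(-8)))² = (11/30 + (4 - ⅛)/(-⅛))² = (11/30 - 8*31/8)² = (11/30 - 31)² = (-919/30)² = 844561/900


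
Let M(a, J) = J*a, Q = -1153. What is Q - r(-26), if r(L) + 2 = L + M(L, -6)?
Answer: -1281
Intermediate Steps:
r(L) = -2 - 5*L (r(L) = -2 + (L - 6*L) = -2 - 5*L)
Q - r(-26) = -1153 - (-2 - 5*(-26)) = -1153 - (-2 + 130) = -1153 - 1*128 = -1153 - 128 = -1281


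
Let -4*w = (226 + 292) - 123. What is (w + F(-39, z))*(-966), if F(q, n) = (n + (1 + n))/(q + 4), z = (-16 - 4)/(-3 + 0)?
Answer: 957881/10 ≈ 95788.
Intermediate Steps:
w = -395/4 (w = -((226 + 292) - 123)/4 = -(518 - 123)/4 = -¼*395 = -395/4 ≈ -98.750)
z = 20/3 (z = -20/(-3) = -20*(-⅓) = 20/3 ≈ 6.6667)
F(q, n) = (1 + 2*n)/(4 + q)
(w + F(-39, z))*(-966) = (-395/4 + (1 + 2*(20/3))/(4 - 39))*(-966) = (-395/4 + (1 + 40/3)/(-35))*(-966) = (-395/4 - 1/35*43/3)*(-966) = (-395/4 - 43/105)*(-966) = -41647/420*(-966) = 957881/10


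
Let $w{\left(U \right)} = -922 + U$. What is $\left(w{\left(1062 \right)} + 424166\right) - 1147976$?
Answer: $-723670$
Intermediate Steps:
$\left(w{\left(1062 \right)} + 424166\right) - 1147976 = \left(\left(-922 + 1062\right) + 424166\right) - 1147976 = \left(140 + 424166\right) - 1147976 = 424306 - 1147976 = -723670$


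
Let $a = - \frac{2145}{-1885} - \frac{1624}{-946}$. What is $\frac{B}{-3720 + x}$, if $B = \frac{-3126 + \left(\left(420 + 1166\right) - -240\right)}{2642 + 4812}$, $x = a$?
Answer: $\frac{8916050}{190032585341} \approx 4.6919 \cdot 10^{-5}$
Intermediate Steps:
$a = \frac{39157}{13717}$ ($a = \left(-2145\right) \left(- \frac{1}{1885}\right) - - \frac{812}{473} = \frac{33}{29} + \frac{812}{473} = \frac{39157}{13717} \approx 2.8546$)
$x = \frac{39157}{13717} \approx 2.8546$
$B = - \frac{650}{3727}$ ($B = \frac{-3126 + \left(1586 + \left(-108 + 348\right)\right)}{7454} = \left(-3126 + \left(1586 + 240\right)\right) \frac{1}{7454} = \left(-3126 + 1826\right) \frac{1}{7454} = \left(-1300\right) \frac{1}{7454} = - \frac{650}{3727} \approx -0.1744$)
$\frac{B}{-3720 + x} = - \frac{650}{3727 \left(-3720 + \frac{39157}{13717}\right)} = - \frac{650}{3727 \left(- \frac{50988083}{13717}\right)} = \left(- \frac{650}{3727}\right) \left(- \frac{13717}{50988083}\right) = \frac{8916050}{190032585341}$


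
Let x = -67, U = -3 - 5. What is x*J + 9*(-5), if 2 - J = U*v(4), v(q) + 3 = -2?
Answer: 2501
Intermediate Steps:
v(q) = -5 (v(q) = -3 - 2 = -5)
U = -8
J = -38 (J = 2 - (-8)*(-5) = 2 - 1*40 = 2 - 40 = -38)
x*J + 9*(-5) = -67*(-38) + 9*(-5) = 2546 - 45 = 2501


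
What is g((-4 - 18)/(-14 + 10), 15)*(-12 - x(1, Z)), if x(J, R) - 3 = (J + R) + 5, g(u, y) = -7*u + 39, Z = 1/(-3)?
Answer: -31/3 ≈ -10.333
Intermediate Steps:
Z = -⅓ ≈ -0.33333
g(u, y) = 39 - 7*u
x(J, R) = 8 + J + R (x(J, R) = 3 + ((J + R) + 5) = 3 + (5 + J + R) = 8 + J + R)
g((-4 - 18)/(-14 + 10), 15)*(-12 - x(1, Z)) = (39 - 7*(-4 - 18)/(-14 + 10))*(-12 - (8 + 1 - ⅓)) = (39 - (-154)/(-4))*(-12 - 1*26/3) = (39 - (-154)*(-1)/4)*(-12 - 26/3) = (39 - 7*11/2)*(-62/3) = (39 - 77/2)*(-62/3) = (½)*(-62/3) = -31/3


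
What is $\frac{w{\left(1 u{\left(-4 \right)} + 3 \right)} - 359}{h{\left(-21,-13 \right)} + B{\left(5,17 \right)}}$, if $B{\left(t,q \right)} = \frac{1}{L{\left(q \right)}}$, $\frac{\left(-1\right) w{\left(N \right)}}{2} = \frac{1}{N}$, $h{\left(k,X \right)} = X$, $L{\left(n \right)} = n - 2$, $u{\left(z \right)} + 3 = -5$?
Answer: $\frac{5379}{194} \approx 27.727$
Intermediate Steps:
$u{\left(z \right)} = -8$ ($u{\left(z \right)} = -3 - 5 = -8$)
$L{\left(n \right)} = -2 + n$
$w{\left(N \right)} = - \frac{2}{N}$
$B{\left(t,q \right)} = \frac{1}{-2 + q}$
$\frac{w{\left(1 u{\left(-4 \right)} + 3 \right)} - 359}{h{\left(-21,-13 \right)} + B{\left(5,17 \right)}} = \frac{- \frac{2}{1 \left(-8\right) + 3} - 359}{-13 + \frac{1}{-2 + 17}} = \frac{- \frac{2}{-8 + 3} - 359}{-13 + \frac{1}{15}} = \frac{- \frac{2}{-5} - 359}{-13 + \frac{1}{15}} = \frac{\left(-2\right) \left(- \frac{1}{5}\right) - 359}{- \frac{194}{15}} = \left(\frac{2}{5} - 359\right) \left(- \frac{15}{194}\right) = \left(- \frac{1793}{5}\right) \left(- \frac{15}{194}\right) = \frac{5379}{194}$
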